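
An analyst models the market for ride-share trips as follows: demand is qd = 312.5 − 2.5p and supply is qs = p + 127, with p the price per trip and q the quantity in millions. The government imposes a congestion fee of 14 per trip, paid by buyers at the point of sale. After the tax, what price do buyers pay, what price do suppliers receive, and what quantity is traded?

Without the tax, 312.5 − 2.5p = p + 127 gives 3.5p = 185.5, so p* = 53 and q* = 180.
With the tax collected from buyers, demand (in seller-price terms) shifts: qd = 312.5 − 2.5(p + 14).
New equilibrium: buyers pay 57, suppliers receive 43, q = 170. (Wedge: pb − ps = 14.)
The less price-elastic side of the market bears the larger share of a per-unit tax.

Buyers pay 57; suppliers receive 43; quantity = 170.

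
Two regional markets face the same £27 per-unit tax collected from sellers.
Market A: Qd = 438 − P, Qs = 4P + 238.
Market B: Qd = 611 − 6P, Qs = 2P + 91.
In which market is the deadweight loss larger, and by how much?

Market A: pre-tax P* = £40, Q* = 398; post-tax Q = 376.4; deadweight loss = £291.6.
Market B: pre-tax P* = £65, Q* = 221; post-tax Q = 180.5; deadweight loss = £546.75.
Difference: £291.6 vs £546.75 → market B is larger by £255.15.

Market B, by £255.15.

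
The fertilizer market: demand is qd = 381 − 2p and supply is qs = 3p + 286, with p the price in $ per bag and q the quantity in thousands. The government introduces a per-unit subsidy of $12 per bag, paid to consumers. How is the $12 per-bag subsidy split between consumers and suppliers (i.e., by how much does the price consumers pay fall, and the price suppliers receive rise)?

Without the subsidy, 381 − 2p = 3p + 286 gives 5p = 95, so p* = $19 and q* = 343.
With a per-unit subsidy paid to consumers, each effectively pays p − 12, so demand becomes qd = 381 − 2(p − 12).
Solving gives q = 357.4 with consumers paying $11.8 and suppliers receiving $23.8 (the $12 wedge).
Gain to consumers: $7.2; to suppliers: $4.8. (They sum to $12.)

Consumers gain $7.2 per bag; suppliers gain $4.8 per bag.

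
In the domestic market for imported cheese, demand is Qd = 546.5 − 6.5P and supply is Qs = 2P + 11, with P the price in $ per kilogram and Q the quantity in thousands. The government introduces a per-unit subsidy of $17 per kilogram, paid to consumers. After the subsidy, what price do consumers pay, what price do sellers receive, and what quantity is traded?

Without the subsidy, 546.5 − 6.5P = 2P + 11 gives 8.5P = 535.5, so P* = $63 and Q* = 137.
With a per-unit subsidy paid to consumers, each effectively pays P − 17, so demand becomes Qd = 546.5 − 6.5(P − 17).
New equilibrium: consumers pay $59, sellers receive $76, Q = 163. (Wedge: Pb − Ps = −17.)

Consumers pay $59; sellers receive $76; quantity = 163.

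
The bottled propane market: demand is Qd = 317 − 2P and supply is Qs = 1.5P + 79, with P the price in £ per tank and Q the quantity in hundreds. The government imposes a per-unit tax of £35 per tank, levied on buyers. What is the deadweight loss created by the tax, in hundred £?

Before the tax: set 317 − 2P = 1.5P + 79 → P* = £68, Q* = 181.
With the tax collected from buyers, demand (in seller-price terms) shifts: Qd = 317 − 2(P + 35).
Solving gives Q = 151 with buyers paying £83 and producers receiving £48 (the £35 wedge).
Quantity falls by |ΔQ| = |181 − 151| = 30.
DWL = ½ · t · |ΔQ| = ½ · 35 · 30 = £525.

Deadweight loss = £525 hundred.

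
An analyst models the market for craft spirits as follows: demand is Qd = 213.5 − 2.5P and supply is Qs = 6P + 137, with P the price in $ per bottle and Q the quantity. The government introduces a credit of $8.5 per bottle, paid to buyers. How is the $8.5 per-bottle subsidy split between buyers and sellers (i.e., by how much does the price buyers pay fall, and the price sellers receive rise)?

Buyers gain $6 per bottle; sellers gain $2.5 per bottle.

Without the subsidy, 213.5 − 2.5P = 6P + 137 gives 8.5P = 76.5, so P* = $9 and Q* = 191.
With a per-unit subsidy paid to buyers, each effectively pays P − 8.5, so demand becomes Qd = 213.5 − 2.5(P − 8.5).
New equilibrium: buyers pay $3, sellers receive $11.5, Q = 206. (Wedge: Pb − Ps = −8.5.)
Gain to buyers: $6; to sellers: $2.5. (They sum to $8.5.)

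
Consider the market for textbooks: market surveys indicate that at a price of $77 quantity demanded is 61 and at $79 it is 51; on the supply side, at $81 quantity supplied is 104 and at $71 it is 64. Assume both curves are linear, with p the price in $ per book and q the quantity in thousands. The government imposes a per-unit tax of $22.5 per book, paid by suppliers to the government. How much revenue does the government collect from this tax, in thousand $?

Tax revenue = $585 thousand.

Demand slope: (51 − 61)/(79 − 77) = -5, so qd = 446 − 5p.
Supply slope: (64 − 104)/(71 − 81) = 4, so qs = 4p − 220.
Without the tax, 446 − 5p = 4p − 220 gives 9p = 666, so p* = $74 and q* = 76.
With the tax collected from suppliers, supply shifts: qs = 4(p − 22.5) − 220.
New equilibrium: buyers pay $84, suppliers receive $61.5, q = 26. (Wedge: pb − ps = 22.5.)
Revenue = t · Q = 22.5 · 26 = $585.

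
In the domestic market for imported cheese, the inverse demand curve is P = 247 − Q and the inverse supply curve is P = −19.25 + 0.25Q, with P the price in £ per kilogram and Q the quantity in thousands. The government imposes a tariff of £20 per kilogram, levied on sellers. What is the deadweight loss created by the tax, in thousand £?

Deadweight loss = £160 thousand.

Inverting to Q(P) form: Qd = 247 − P; Qs = 4P + 77.
Without the tax, 247 − P = 4P + 77 gives 5P = 170, so P* = £34 and Q* = 213.
With the tax collected from sellers, supply shifts: Qs = 4(P − 20) + 77.
New equilibrium: consumers pay £50, sellers receive £30, Q = 197. (Wedge: Pb − Ps = 20.)
Quantity falls by |ΔQ| = |213 − 197| = 16.
DWL = ½ · t · |ΔQ| = ½ · 20 · 16 = £160.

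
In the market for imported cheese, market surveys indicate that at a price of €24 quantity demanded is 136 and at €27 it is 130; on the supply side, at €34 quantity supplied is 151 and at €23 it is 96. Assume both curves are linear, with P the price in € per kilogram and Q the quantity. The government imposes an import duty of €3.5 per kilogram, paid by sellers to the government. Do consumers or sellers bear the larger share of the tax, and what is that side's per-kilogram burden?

Demand slope: (130 − 136)/(27 − 24) = -2, so Qd = 184 − 2P.
Supply slope: (96 − 151)/(23 − 34) = 5, so Qs = 5P − 19.
Without the tax, 184 − 2P = 5P − 19 gives 7P = 203, so P* = €29 and Q* = 126.
With the tax collected from sellers, supply shifts: Qs = 5(P − 3.5) − 19.
Solving gives Q = 121 with consumers paying €31.5 and sellers receiving €28 (the €3.5 wedge).
Per-kilogram burden: consumers €2.5, sellers €1.
Consumers take the larger share because demand is less price-elastic here (demand slope 2 vs supply slope 5).

Consumers bear the larger share: €2.5 per kilogram.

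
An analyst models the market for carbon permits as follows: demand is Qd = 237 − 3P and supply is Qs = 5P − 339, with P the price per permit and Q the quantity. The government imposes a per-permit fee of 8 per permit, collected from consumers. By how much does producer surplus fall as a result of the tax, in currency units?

Producer surplus falls by 40.5.

Before the tax: set 237 − 3P = 5P − 339 → P* = 72, Q* = 21.
With the tax collected from consumers, demand (in seller-price terms) shifts: Qd = 237 − 3(P + 8).
New equilibrium: consumers pay 77, sellers receive 69, Q = 6. (Wedge: Pb − Ps = 8.)
ΔPS is the trapezoid between Q = 6 and Q = 21 of height 3: ½ · (21 + 6) · 3 = 40.5.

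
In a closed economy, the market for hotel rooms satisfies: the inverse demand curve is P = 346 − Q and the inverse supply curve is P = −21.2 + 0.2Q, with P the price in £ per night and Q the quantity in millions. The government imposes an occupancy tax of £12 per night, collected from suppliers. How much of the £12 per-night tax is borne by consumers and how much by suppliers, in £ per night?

Consumers bear £10 per night; suppliers bear £2 per night.

Inverting to Q(P) form: Qd = 346 − P; Qs = 5P + 106.
Without the tax, 346 − P = 5P + 106 gives 6P = 240, so P* = £40 and Q* = 306.
With the tax collected from suppliers, supply shifts: Qs = 5(P − 12) + 106.
New equilibrium: consumers pay £50, suppliers receive £38, Q = 296. (Wedge: Pb − Ps = 12.)
Burden on consumers: £10; on suppliers: £2. (They sum to £12.)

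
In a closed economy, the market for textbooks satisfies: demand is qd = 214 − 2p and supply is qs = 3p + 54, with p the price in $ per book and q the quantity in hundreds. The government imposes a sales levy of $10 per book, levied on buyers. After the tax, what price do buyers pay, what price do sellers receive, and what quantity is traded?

Without the tax, 214 − 2p = 3p + 54 gives 5p = 160, so p* = $32 and q* = 150.
With the tax collected from buyers, demand (in seller-price terms) shifts: qd = 214 − 2(p + 10).
Solving gives q = 138 with buyers paying $38 and sellers receiving $28 (the $10 wedge).

Buyers pay $38; sellers receive $28; quantity = 138.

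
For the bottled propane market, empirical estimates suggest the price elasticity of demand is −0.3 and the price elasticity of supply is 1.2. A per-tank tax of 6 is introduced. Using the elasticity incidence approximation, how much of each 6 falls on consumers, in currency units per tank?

Incidence ratio: consumers' share ≈ εs / (εs + |εd|) = 1.2 / (1.2 + 0.3) = 0.8.
So consumers bear ≈ 0.8 × 6 = 4.8; producers bear 1.2.

Consumers bear ≈ 4.8 per tank.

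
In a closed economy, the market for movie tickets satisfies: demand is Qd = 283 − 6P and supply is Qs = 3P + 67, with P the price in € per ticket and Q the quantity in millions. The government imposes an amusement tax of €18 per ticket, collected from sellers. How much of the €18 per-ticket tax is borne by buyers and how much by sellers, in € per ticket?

Buyers bear €6 per ticket; sellers bear €12 per ticket.

Before the tax: set 283 − 6P = 3P + 67 → P* = €24, Q* = 139.
With the tax collected from sellers, supply shifts: Qs = 3(P − 18) + 67.
New equilibrium: buyers pay €30, sellers receive €12, Q = 103. (Wedge: Pb − Ps = 18.)
Burden on buyers: €6; on sellers: €12. (They sum to €18.)
The less price-elastic side of the market bears the larger share of a per-unit tax.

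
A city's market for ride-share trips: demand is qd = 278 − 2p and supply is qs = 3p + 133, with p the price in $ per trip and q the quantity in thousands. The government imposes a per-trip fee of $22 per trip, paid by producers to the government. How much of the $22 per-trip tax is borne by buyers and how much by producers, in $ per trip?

Buyers bear $13.2 per trip; producers bear $8.8 per trip.

Before the tax: set 278 − 2p = 3p + 133 → p* = $29, q* = 220.
With the tax collected from producers, supply shifts: qs = 3(p − 22) + 133.
New equilibrium: buyers pay $42.2, producers receive $20.2, q = 193.6. (Wedge: pb − ps = 22.)
Burden on buyers: $13.2; on producers: $8.8. (They sum to $22.)
The less price-elastic side of the market bears the larger share of a per-unit tax.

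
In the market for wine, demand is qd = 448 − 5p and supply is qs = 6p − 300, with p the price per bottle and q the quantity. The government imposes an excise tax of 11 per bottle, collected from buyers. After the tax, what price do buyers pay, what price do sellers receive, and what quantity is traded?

Without the tax, 448 − 5p = 6p − 300 gives 11p = 748, so p* = 68 and q* = 108.
With the tax collected from buyers, demand (in seller-price terms) shifts: qd = 448 − 5(p + 11).
Solving gives q = 78 with buyers paying 74 and sellers receiving 63 (the 11 wedge).
The less price-elastic side of the market bears the larger share of a per-unit tax.

Buyers pay 74; sellers receive 63; quantity = 78.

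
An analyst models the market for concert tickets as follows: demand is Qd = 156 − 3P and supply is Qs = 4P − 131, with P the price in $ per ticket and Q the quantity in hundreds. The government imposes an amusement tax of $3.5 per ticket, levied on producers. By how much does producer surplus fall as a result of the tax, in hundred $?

Without the tax, 156 − 3P = 4P − 131 gives 7P = 287, so P* = $41 and Q* = 33.
With the tax collected from producers, supply shifts: Qs = 4(P − 3.5) − 131.
New equilibrium: consumers pay $43, producers receive $39.5, Q = 27. (Wedge: Pb − Ps = 3.5.)
ΔPS is the trapezoid between Q = 27 and Q = 33 of height $1.5: ½ · (33 + 27) · 1.5 = $45.

Producer surplus falls by $45 hundred.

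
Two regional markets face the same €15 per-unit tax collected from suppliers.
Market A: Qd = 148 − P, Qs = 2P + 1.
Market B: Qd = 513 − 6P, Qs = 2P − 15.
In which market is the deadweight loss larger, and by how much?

Market A: pre-tax P* = €49, Q* = 99; post-tax Q = 89; deadweight loss = €75.
Market B: pre-tax P* = €66, Q* = 117; post-tax Q = 94.5; deadweight loss = €168.75.
Difference: €75 vs €168.75 → market B is larger by €93.75.

Market B, by €93.75.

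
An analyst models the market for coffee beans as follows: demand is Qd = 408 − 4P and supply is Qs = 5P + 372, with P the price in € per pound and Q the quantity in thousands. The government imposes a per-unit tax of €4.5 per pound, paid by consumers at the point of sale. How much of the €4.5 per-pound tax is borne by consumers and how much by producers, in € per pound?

Consumers bear €2.5 per pound; producers bear €2 per pound.

Before the tax: set 408 − 4P = 5P + 372 → P* = €4, Q* = 392.
With the tax collected from consumers, demand (in seller-price terms) shifts: Qd = 408 − 4(P + 4.5).
New equilibrium: consumers pay €6.5, producers receive €2, Q = 382. (Wedge: Pb − Ps = 4.5.)
Burden on consumers: €2.5; on producers: €2. (They sum to €4.5.)
The less price-elastic side of the market bears the larger share of a per-unit tax.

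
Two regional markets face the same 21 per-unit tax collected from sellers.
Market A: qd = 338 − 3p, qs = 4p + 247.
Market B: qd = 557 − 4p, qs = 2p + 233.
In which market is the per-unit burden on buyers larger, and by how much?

Market A, by 5.

Market A: pre-tax p* = 13, q* = 299; post-tax q = 263; per-unit burden on buyers = 12.
Market B: pre-tax p* = 54, q* = 341; post-tax q = 313; per-unit burden on buyers = 7.
Difference: 12 vs 7 → market A is larger by 5.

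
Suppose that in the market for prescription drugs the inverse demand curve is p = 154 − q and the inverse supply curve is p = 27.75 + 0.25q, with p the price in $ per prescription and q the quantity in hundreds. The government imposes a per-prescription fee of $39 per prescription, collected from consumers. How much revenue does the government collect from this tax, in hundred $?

Tax revenue = $2722.2 hundred.

Rewrite in direct form: qd = 154 − p and qs = 4p − 111.
Without the tax, 154 − p = 4p − 111 gives 5p = 265, so p* = $53 and q* = 101.
With the tax collected from consumers, demand (in seller-price terms) shifts: qd = 154 − (p + 39).
Solving gives q = 69.8 with consumers paying $84.2 and suppliers receiving $45.2 (the $39 wedge).
Revenue = t · Q = 39 · 69.8 = $2722.2.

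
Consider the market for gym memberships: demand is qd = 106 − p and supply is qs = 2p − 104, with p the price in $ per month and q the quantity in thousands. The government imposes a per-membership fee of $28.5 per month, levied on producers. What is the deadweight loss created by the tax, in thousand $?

Deadweight loss = $270.75 thousand.

Without the tax, 106 − p = 2p − 104 gives 3p = 210, so p* = $70 and q* = 36.
With the tax collected from producers, supply shifts: qs = 2(p − 28.5) − 104.
New equilibrium: buyers pay $89, producers receive $60.5, q = 17. (Wedge: pb − ps = 28.5.)
Quantity falls by |ΔQ| = |36 − 17| = 19.
DWL = ½ · t · |ΔQ| = ½ · 28.5 · 19 = $270.75.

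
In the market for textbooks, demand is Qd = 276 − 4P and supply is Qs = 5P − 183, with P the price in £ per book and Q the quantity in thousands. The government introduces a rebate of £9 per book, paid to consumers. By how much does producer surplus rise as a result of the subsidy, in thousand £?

Before the subsidy: set 276 − 4P = 5P − 183 → P* = £51, Q* = 72.
With a per-unit subsidy paid to consumers, each effectively pays P − 9, so demand becomes Qd = 276 − 4(P − 9).
Solving gives Q = 92 with consumers paying £46 and sellers receiving £55 (the £9 wedge).
ΔPS is the trapezoid between Q = 92 and Q = 72 of height £4: ½ · (72 + 92) · 4 = £328.

Producer surplus rises by £328 thousand.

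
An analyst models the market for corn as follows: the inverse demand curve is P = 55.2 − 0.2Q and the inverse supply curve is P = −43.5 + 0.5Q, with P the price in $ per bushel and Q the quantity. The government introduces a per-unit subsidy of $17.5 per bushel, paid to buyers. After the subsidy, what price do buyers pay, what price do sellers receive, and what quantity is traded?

Buyers pay $22; sellers receive $39.5; quantity = 166.

Inverting to Q(P) form: Qd = 276 − 5P; Qs = 2P + 87.
Without the subsidy, 276 − 5P = 2P + 87 gives 7P = 189, so P* = $27 and Q* = 141.
With a per-unit subsidy paid to buyers, each effectively pays P − 17.5, so demand becomes Qd = 276 − 5(P − 17.5).
Solving gives Q = 166 with buyers paying $22 and sellers receiving $39.5 (the $17.5 wedge).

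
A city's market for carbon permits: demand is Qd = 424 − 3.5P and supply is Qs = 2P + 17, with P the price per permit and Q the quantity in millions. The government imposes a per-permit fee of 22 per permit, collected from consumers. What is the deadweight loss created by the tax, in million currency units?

Deadweight loss = 308 million.

Before the tax: set 424 − 3.5P = 2P + 17 → P* = 74, Q* = 165.
With the tax collected from consumers, demand (in seller-price terms) shifts: Qd = 424 − 3.5(P + 22).
New equilibrium: consumers pay 82, suppliers receive 60, Q = 137. (Wedge: Pb − Ps = 22.)
Quantity falls by |ΔQ| = |165 − 137| = 28.
DWL = ½ · t · |ΔQ| = ½ · 22 · 28 = 308.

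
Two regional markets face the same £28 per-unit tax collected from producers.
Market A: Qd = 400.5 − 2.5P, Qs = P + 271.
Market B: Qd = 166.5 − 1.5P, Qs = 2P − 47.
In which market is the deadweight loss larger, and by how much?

Market B, by £56.

Market A: pre-tax P* = £37, Q* = 308; post-tax Q = 288; deadweight loss = £280.
Market B: pre-tax P* = £61, Q* = 75; post-tax Q = 51; deadweight loss = £336.
Difference: £280 vs £336 → market B is larger by £56.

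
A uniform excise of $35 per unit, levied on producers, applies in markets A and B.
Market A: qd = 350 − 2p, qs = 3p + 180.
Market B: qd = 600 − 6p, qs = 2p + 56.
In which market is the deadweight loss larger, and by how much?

Market A: pre-tax p* = $34, q* = 282; post-tax q = 240; deadweight loss = $735.
Market B: pre-tax p* = $68, q* = 192; post-tax q = 139.5; deadweight loss = $918.75.
Difference: $735 vs $918.75 → market B is larger by $183.75.

Market B, by $183.75.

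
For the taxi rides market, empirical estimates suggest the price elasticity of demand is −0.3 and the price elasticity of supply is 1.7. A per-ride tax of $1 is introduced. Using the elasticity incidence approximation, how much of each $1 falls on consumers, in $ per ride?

Incidence ratio: consumers' share ≈ εs / (εs + |εd|) = 1.7 / (1.7 + 0.3) = 0.85.
So consumers bear ≈ 0.85 × $1 = $0.85; suppliers bear $0.15.

Consumers bear ≈ $0.85 per ride.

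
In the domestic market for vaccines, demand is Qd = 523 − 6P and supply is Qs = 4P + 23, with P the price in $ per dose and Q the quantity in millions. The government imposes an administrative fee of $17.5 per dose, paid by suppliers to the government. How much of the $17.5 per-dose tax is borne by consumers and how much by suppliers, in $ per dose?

Consumers bear $7 per dose; suppliers bear $10.5 per dose.

Before the tax: set 523 − 6P = 4P + 23 → P* = $50, Q* = 223.
With the tax collected from suppliers, supply shifts: Qs = 4(P − 17.5) + 23.
New equilibrium: consumers pay $57, suppliers receive $39.5, Q = 181. (Wedge: Pb − Ps = 17.5.)
Burden on consumers: $7; on suppliers: $10.5. (They sum to $17.5.)
The less price-elastic side of the market bears the larger share of a per-unit tax.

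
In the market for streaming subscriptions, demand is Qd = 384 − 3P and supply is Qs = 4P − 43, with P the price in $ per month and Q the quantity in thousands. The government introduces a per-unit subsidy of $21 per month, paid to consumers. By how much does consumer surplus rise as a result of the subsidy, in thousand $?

Consumer surplus rises by $2628 thousand.

Before the subsidy: set 384 − 3P = 4P − 43 → P* = $61, Q* = 201.
With a per-unit subsidy paid to consumers, each effectively pays P − 21, so demand becomes Qd = 384 − 3(P − 21).
New equilibrium: consumers pay $49, suppliers receive $70, Q = 237. (Wedge: Pb − Ps = −21.)
ΔCS is the trapezoid between Q = 237 and Q = 201 of height $12: ½ · (201 + 237) · 12 = $2628.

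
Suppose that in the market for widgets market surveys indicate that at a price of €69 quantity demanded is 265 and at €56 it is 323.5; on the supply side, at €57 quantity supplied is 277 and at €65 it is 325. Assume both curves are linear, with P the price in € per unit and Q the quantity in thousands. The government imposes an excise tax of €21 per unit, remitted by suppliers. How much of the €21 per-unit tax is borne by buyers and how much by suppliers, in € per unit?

Buyers bear €12 per unit; suppliers bear €9 per unit.

Demand slope: (323.5 − 265)/(56 − 69) = -4.5, so Qd = 575.5 − 4.5P.
Supply slope: (325 − 277)/(65 − 57) = 6, so Qs = 6P − 65.
Without the tax, 575.5 − 4.5P = 6P − 65 gives 10.5P = 640.5, so P* = €61 and Q* = 301.
With the tax collected from suppliers, supply shifts: Qs = 6(P − 21) − 65.
New equilibrium: buyers pay €73, suppliers receive €52, Q = 247. (Wedge: Pb − Ps = 21.)
Burden on buyers: €12; on suppliers: €9. (They sum to €21.)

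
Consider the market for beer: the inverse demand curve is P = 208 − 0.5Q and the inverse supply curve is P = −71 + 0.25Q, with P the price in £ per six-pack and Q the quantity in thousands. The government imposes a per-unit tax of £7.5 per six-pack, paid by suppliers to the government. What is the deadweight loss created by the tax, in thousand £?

Deadweight loss = £37.5 thousand.

Rewrite in direct form: Qd = 416 − 2P and Qs = 4P + 284.
Before the tax: set 416 − 2P = 4P + 284 → P* = £22, Q* = 372.
With the tax collected from suppliers, supply shifts: Qs = 4(P − 7.5) + 284.
Solving gives Q = 362 with buyers paying £27 and suppliers receiving £19.5 (the £7.5 wedge).
Quantity falls by |ΔQ| = |372 − 362| = 10.
DWL = ½ · t · |ΔQ| = ½ · 7.5 · 10 = £37.5.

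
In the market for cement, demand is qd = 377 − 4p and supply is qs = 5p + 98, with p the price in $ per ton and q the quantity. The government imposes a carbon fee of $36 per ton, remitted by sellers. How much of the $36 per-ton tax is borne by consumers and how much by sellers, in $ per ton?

Consumers bear $20 per ton; sellers bear $16 per ton.

Before the tax: set 377 − 4p = 5p + 98 → p* = $31, q* = 253.
With the tax collected from sellers, supply shifts: qs = 5(p − 36) + 98.
Solving gives q = 173 with consumers paying $51 and sellers receiving $15 (the $36 wedge).
Burden on consumers: $20; on sellers: $16. (They sum to $36.)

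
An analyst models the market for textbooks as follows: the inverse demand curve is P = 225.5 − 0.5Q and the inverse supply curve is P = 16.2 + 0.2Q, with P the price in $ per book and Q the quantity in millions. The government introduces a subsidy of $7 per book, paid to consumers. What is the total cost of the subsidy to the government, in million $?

Rewrite in direct form: Qd = 451 − 2P and Qs = 5P − 81.
Before the subsidy: set 451 − 2P = 5P − 81 → P* = $76, Q* = 299.
With a per-unit subsidy paid to consumers, each effectively pays P − 7, so demand becomes Qd = 451 − 2(P − 7).
Solving gives Q = 309 with consumers paying $71 and producers receiving $78 (the $7 wedge).
Outlay = t · Q = 7 · 309 = $2163.

Government outlay = $2163 million.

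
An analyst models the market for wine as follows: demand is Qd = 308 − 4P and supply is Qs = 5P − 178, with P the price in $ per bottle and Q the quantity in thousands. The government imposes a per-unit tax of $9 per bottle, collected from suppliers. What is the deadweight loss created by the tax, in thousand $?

Deadweight loss = $90 thousand.

Before the tax: set 308 − 4P = 5P − 178 → P* = $54, Q* = 92.
With the tax collected from suppliers, supply shifts: Qs = 5(P − 9) − 178.
New equilibrium: consumers pay $59, suppliers receive $50, Q = 72. (Wedge: Pb − Ps = 9.)
Quantity falls by |ΔQ| = |92 − 72| = 20.
DWL = ½ · t · |ΔQ| = ½ · 9 · 20 = $90.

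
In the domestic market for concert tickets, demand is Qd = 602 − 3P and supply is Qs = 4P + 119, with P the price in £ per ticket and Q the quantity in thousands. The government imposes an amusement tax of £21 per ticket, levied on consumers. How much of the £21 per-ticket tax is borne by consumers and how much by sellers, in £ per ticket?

Consumers bear £12 per ticket; sellers bear £9 per ticket.

Without the tax, 602 − 3P = 4P + 119 gives 7P = 483, so P* = £69 and Q* = 395.
With the tax collected from consumers, demand (in seller-price terms) shifts: Qd = 602 − 3(P + 21).
New equilibrium: consumers pay £81, sellers receive £60, Q = 359. (Wedge: Pb − Ps = 21.)
Burden on consumers: £12; on sellers: £9. (They sum to £21.)
The less price-elastic side of the market bears the larger share of a per-unit tax.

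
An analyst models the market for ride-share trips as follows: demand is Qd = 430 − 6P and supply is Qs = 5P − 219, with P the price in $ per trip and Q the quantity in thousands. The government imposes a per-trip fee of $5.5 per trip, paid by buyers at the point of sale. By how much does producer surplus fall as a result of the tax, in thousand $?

Producer surplus falls by $205.5 thousand.

Without the tax, 430 − 6P = 5P − 219 gives 11P = 649, so P* = $59 and Q* = 76.
With the tax collected from buyers, demand (in seller-price terms) shifts: Qd = 430 − 6(P + 5.5).
New equilibrium: buyers pay $61.5, suppliers receive $56, Q = 61. (Wedge: Pb − Ps = 5.5.)
ΔPS is the trapezoid between Q = 61 and Q = 76 of height $3: ½ · (76 + 61) · 3 = $205.5.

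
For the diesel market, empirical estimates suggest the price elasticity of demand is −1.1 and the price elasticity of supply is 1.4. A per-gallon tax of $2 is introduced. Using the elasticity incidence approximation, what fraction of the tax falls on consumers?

Consumers' share ≈ 0.56.

Incidence ratio: consumers' share ≈ εs / (εs + |εd|) = 1.4 / (1.4 + 1.1) = 0.56.
Supply is the more elastic side, so consumers bear the larger share.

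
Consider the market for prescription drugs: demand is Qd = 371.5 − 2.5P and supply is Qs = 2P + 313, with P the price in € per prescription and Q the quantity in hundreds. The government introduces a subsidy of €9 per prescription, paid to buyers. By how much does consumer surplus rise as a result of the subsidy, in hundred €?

Consumer surplus rises by €1376 hundred.

Before the subsidy: set 371.5 − 2.5P = 2P + 313 → P* = €13, Q* = 339.
With a per-unit subsidy paid to buyers, each effectively pays P − 9, so demand becomes Qd = 371.5 − 2.5(P − 9).
New equilibrium: buyers pay €9, producers receive €18, Q = 349. (Wedge: Pb − Ps = −9.)
ΔCS is the trapezoid between Q = 349 and Q = 339 of height €4: ½ · (339 + 349) · 4 = €1376.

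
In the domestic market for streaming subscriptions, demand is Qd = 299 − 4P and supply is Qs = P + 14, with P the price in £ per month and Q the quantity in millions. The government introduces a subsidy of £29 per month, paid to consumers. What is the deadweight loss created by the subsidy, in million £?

Without the subsidy, 299 − 4P = P + 14 gives 5P = 285, so P* = £57 and Q* = 71.
With a per-unit subsidy paid to consumers, each effectively pays P − 29, so demand becomes Qd = 299 − 4(P − 29).
New equilibrium: consumers pay £51.2, sellers receive £80.2, Q = 94.2. (Wedge: Pb − Ps = −29.)
Quantity rises by |ΔQ| = |71 − 94.2| = 23.2.
DWL = ½ · t · |ΔQ| = ½ · 29 · 23.2 = £336.4.

Deadweight loss = £336.4 million.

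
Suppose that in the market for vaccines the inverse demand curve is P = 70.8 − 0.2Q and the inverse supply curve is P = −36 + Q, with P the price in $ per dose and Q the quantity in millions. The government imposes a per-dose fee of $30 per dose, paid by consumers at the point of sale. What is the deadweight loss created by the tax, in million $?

Inverting to Q(P) form: Qd = 354 − 5P; Qs = P + 36.
Before the tax: set 354 − 5P = P + 36 → P* = $53, Q* = 89.
With the tax collected from consumers, demand (in seller-price terms) shifts: Qd = 354 − 5(P + 30).
New equilibrium: consumers pay $58, suppliers receive $28, Q = 64. (Wedge: Pb − Ps = 30.)
Quantity falls by |ΔQ| = |89 − 64| = 25.
DWL = ½ · t · |ΔQ| = ½ · 30 · 25 = $375.

Deadweight loss = $375 million.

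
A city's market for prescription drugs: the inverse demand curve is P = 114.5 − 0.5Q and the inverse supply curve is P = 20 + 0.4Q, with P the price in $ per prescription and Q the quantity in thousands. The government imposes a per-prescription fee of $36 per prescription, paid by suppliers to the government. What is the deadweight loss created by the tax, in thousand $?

Rewrite in direct form: Qd = 229 − 2P and Qs = 2.5P − 50.
Before the tax: set 229 − 2P = 2.5P − 50 → P* = $62, Q* = 105.
With the tax collected from suppliers, supply shifts: Qs = 2.5(P − 36) − 50.
Solving gives Q = 65 with consumers paying $82 and suppliers receiving $46 (the $36 wedge).
Quantity falls by |ΔQ| = |105 − 65| = 40.
DWL = ½ · t · |ΔQ| = ½ · 36 · 40 = $720.

Deadweight loss = $720 thousand.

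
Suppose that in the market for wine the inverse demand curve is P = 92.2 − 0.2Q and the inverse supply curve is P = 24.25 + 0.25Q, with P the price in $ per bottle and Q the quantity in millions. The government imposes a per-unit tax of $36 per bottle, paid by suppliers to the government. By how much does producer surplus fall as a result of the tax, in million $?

Rewrite in direct form: Qd = 461 − 5P and Qs = 4P − 97.
Before the tax: set 461 − 5P = 4P − 97 → P* = $62, Q* = 151.
With the tax collected from suppliers, supply shifts: Qs = 4(P − 36) − 97.
Solving gives Q = 71 with buyers paying $78 and suppliers receiving $42 (the $36 wedge).
ΔPS is the trapezoid between Q = 71 and Q = 151 of height $20: ½ · (151 + 71) · 20 = $2220.

Producer surplus falls by $2220 million.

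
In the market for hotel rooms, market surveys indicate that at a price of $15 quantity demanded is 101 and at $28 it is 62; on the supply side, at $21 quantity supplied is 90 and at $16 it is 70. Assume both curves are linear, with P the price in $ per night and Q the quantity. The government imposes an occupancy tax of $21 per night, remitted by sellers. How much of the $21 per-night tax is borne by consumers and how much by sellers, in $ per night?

Consumers bear $12 per night; sellers bear $9 per night.

Demand slope: (62 − 101)/(28 − 15) = -3, so Qd = 146 − 3P.
Supply slope: (70 − 90)/(16 − 21) = 4, so Qs = 4P + 6.
Before the tax: set 146 − 3P = 4P + 6 → P* = $20, Q* = 86.
With the tax collected from sellers, supply shifts: Qs = 4(P − 21) + 6.
New equilibrium: consumers pay $32, sellers receive $11, Q = 50. (Wedge: Pb − Ps = 21.)
Burden on consumers: $12; on sellers: $9. (They sum to $21.)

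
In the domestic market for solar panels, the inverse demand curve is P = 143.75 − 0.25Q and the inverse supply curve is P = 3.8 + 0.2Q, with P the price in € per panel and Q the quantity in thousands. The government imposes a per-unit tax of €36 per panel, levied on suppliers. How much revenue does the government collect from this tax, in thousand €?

Inverting to Q(P) form: Qd = 575 − 4P; Qs = 5P − 19.
Before the tax: set 575 − 4P = 5P − 19 → P* = €66, Q* = 311.
With the tax collected from suppliers, supply shifts: Qs = 5(P − 36) − 19.
Solving gives Q = 231 with buyers paying €86 and suppliers receiving €50 (the €36 wedge).
Revenue = t · Q = 36 · 231 = €8316.

Tax revenue = €8316 thousand.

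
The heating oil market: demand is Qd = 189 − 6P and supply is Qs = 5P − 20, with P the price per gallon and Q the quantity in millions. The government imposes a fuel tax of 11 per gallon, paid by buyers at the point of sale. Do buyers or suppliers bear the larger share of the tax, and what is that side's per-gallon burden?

Without the tax, 189 − 6P = 5P − 20 gives 11P = 209, so P* = 19 and Q* = 75.
With the tax collected from buyers, demand (in seller-price terms) shifts: Qd = 189 − 6(P + 11).
Solving gives Q = 45 with buyers paying 24 and suppliers receiving 13 (the 11 wedge).
Per-gallon burden: buyers 5, suppliers 6.
Suppliers take the larger share because supply is less price-elastic here (demand slope 6 vs supply slope 5).
The less price-elastic side of the market bears the larger share of a per-unit tax.

Suppliers bear the larger share: 6 per gallon.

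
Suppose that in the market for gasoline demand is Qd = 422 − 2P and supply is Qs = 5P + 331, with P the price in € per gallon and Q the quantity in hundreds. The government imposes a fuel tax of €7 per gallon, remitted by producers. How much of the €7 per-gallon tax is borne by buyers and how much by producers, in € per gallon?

Buyers bear €5 per gallon; producers bear €2 per gallon.

Before the tax: set 422 − 2P = 5P + 331 → P* = €13, Q* = 396.
With the tax collected from producers, supply shifts: Qs = 5(P − 7) + 331.
Solving gives Q = 386 with buyers paying €18 and producers receiving €11 (the €7 wedge).
Burden on buyers: €5; on producers: €2. (They sum to €7.)
The less price-elastic side of the market bears the larger share of a per-unit tax.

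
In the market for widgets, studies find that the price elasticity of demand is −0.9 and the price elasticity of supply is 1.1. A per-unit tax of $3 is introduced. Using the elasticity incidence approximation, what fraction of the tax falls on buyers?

Buyers' share ≈ 0.55.

Incidence ratio: buyers' share ≈ εs / (εs + |εd|) = 1.1 / (1.1 + 0.9) = 0.55.
Supply is the more elastic side, so buyers bear the larger share.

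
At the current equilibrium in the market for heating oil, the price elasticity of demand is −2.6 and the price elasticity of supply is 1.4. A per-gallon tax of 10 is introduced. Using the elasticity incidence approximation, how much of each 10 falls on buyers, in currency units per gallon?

Incidence ratio: buyers' share ≈ εs / (εs + |εd|) = 1.4 / (1.4 + 2.6) = 0.35.
So buyers bear ≈ 0.35 × 10 = 3.5; sellers bear 6.5.

Buyers bear ≈ 3.5 per gallon.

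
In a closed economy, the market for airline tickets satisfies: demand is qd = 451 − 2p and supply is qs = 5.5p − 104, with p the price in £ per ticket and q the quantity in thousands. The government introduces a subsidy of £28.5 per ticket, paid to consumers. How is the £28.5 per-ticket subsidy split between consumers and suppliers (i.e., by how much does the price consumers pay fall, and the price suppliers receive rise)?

Without the subsidy, 451 − 2p = 5.5p − 104 gives 7.5p = 555, so p* = £74 and q* = 303.
With a per-unit subsidy paid to consumers, each effectively pays p − 28.5, so demand becomes qd = 451 − 2(p − 28.5).
New equilibrium: consumers pay £53.1, suppliers receive £81.6, q = 344.8. (Wedge: pb − ps = −28.5.)
Gain to consumers: £20.9; to suppliers: £7.6. (They sum to £28.5.)

Consumers gain £20.9 per ticket; suppliers gain £7.6 per ticket.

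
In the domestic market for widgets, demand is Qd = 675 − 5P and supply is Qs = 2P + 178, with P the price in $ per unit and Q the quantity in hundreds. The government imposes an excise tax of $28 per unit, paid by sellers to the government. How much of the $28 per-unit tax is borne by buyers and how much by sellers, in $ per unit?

Buyers bear $8 per unit; sellers bear $20 per unit.

Before the tax: set 675 − 5P = 2P + 178 → P* = $71, Q* = 320.
With the tax collected from sellers, supply shifts: Qs = 2(P − 28) + 178.
Solving gives Q = 280 with buyers paying $79 and sellers receiving $51 (the $28 wedge).
Burden on buyers: $8; on sellers: $20. (They sum to $28.)
The less price-elastic side of the market bears the larger share of a per-unit tax.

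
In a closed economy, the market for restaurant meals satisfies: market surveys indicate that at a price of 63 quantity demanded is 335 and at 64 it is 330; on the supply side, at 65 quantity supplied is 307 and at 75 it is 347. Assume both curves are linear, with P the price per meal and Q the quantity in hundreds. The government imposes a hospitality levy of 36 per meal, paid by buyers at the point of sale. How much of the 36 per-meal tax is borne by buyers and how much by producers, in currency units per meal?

Buyers bear 16 per meal; producers bear 20 per meal.

Demand slope: (330 − 335)/(64 − 63) = -5, so Qd = 650 − 5P.
Supply slope: (347 − 307)/(75 − 65) = 4, so Qs = 4P + 47.
Before the tax: set 650 − 5P = 4P + 47 → P* = 67, Q* = 315.
With the tax collected from buyers, demand (in seller-price terms) shifts: Qd = 650 − 5(P + 36).
Solving gives Q = 235 with buyers paying 83 and producers receiving 47 (the 36 wedge).
Burden on buyers: 16; on producers: 20. (They sum to 36.)
The less price-elastic side of the market bears the larger share of a per-unit tax.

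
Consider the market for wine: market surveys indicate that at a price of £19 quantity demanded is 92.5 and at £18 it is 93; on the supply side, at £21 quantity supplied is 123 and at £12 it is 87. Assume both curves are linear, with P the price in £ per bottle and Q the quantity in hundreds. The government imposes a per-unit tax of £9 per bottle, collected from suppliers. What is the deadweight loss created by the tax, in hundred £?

Deadweight loss = £18 hundred.

Demand slope: (93 − 92.5)/(18 − 19) = -0.5, so Qd = 102 − 0.5P.
Supply slope: (87 − 123)/(12 − 21) = 4, so Qs = 4P + 39.
Without the tax, 102 − 0.5P = 4P + 39 gives 4.5P = 63, so P* = £14 and Q* = 95.
With the tax collected from suppliers, supply shifts: Qs = 4(P − 9) + 39.
New equilibrium: buyers pay £22, suppliers receive £13, Q = 91. (Wedge: Pb − Ps = 9.)
Quantity falls by |ΔQ| = |95 − 91| = 4.
DWL = ½ · t · |ΔQ| = ½ · 9 · 4 = £18.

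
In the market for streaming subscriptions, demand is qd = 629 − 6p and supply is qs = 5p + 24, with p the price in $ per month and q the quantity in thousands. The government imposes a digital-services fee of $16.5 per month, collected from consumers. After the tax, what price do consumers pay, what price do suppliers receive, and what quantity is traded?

Without the tax, 629 − 6p = 5p + 24 gives 11p = 605, so p* = $55 and q* = 299.
With the tax collected from consumers, demand (in seller-price terms) shifts: qd = 629 − 6(p + 16.5).
New equilibrium: consumers pay $62.5, suppliers receive $46, q = 254. (Wedge: pb − ps = 16.5.)
The less price-elastic side of the market bears the larger share of a per-unit tax.

Consumers pay $62.5; suppliers receive $46; quantity = 254.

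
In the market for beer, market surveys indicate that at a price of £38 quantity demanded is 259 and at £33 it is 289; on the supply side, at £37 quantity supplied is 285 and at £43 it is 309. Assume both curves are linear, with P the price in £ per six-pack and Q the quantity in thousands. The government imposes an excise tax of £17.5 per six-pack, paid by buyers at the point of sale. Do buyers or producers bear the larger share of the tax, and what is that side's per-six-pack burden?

Demand slope: (289 − 259)/(33 − 38) = -6, so Qd = 487 − 6P.
Supply slope: (309 − 285)/(43 − 37) = 4, so Qs = 4P + 137.
Before the tax: set 487 − 6P = 4P + 137 → P* = £35, Q* = 277.
With the tax collected from buyers, demand (in seller-price terms) shifts: Qd = 487 − 6(P + 17.5).
Solving gives Q = 235 with buyers paying £42 and producers receiving £24.5 (the £17.5 wedge).
Per-six-pack burden: buyers £7, producers £10.5.
Producers take the larger share because supply is less price-elastic here (demand slope 6 vs supply slope 4).
The less price-elastic side of the market bears the larger share of a per-unit tax.

Producers bear the larger share: £10.5 per six-pack.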